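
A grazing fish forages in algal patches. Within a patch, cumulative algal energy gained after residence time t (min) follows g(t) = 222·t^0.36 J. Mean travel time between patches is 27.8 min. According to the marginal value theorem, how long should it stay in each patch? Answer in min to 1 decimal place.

Optimal t* satisfies g'(t*) = g(t*)/(T + t*).
g'(t) = 0.36·222·t^-0.64. Setting 0.36·222·t^-0.64 = 222·t^0.36/(27.8+t) gives 0.36(27.8+t) = t, so 0.64·t = 0.36×27.8.
t* = 0.36×27.8/0.64 = 15.64 min.

15.6 min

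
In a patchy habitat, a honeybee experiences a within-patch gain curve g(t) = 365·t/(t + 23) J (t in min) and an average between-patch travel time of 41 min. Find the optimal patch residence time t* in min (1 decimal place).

30.7 min

Maximise g(t)/(T+t): set derivative to zero → g'(t)(T+t) = g(t).
g'(t) = 365·23/(t + 23)². Setting 365·23/(t+23)² = 365t/[(t+23)(41+t)] gives 23(41+t) = t(t+23), so t² = 23×41 = 943.
t* = √943 = 30.71 min.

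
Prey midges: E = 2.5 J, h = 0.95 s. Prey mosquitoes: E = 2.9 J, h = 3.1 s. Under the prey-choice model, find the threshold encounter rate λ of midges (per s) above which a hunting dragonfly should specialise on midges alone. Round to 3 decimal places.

The zero-one rule: include mosquitoes iff E₂/h₂ > λE₁/(1+λh₁). Equality gives the switch point.
λE₁h₂ = E₂ + λE₂h₁ ⇒ λ = E₂/(E₁h₂ − E₂h₁) = 2.9/(7.75 − 2.755) = 0.5806 per s.

0.581 per s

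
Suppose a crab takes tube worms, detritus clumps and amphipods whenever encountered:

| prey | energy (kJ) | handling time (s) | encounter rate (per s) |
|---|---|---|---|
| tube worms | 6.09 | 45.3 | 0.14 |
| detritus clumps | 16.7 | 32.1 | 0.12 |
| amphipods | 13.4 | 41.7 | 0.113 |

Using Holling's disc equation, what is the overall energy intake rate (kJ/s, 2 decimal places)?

R = (0.14×6.09 + 0.12×16.7 + 0.113×13.4) / (1 + 0.14×45.3 + 0.12×32.1 + 0.113×41.7) = 4.371/15.91 = 0.2748 kJ/s.

0.27 kJ/s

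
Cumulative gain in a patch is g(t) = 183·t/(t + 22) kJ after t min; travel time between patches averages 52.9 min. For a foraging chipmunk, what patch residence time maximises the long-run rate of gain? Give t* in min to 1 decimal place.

34.1 min

By the marginal value theorem, leave when the instantaneous gain rate g'(t) equals the habitat-wide average g(t)/(T + t).
g'(t) = 183·22/(t + 22)². Setting 183·22/(t+22)² = 183t/[(t+22)(52.9+t)] gives 22(52.9+t) = t(t+22), so t² = 22×52.9 = 1164.
t* = √1164 = 34.11 min.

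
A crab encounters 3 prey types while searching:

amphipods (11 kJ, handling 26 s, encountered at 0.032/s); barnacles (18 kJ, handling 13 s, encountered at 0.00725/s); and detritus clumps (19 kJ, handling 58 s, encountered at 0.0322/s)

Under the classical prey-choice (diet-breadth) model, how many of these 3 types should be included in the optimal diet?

3

Rank by E/h (kJ/s): barnacles 1.38, amphipods 0.423, detritus clumps 0.328. Include each in turn until the next type's E/h falls below the running intake rate.
Rate on top 1: 0.1193. amphipods: 0.423 > 0.1193 → include.
Rate on top 2: 0.2505. detritus clumps: 0.328 > 0.2505 → include.
Optimal diet: barnacles, amphipods, detritus clumps — 3 of 3 types.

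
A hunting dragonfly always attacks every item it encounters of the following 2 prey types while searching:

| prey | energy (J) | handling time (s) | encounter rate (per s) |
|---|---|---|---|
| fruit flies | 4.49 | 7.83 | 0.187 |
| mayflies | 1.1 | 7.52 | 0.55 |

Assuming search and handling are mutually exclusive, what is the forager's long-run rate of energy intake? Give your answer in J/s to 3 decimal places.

R = Σλ_iE_i / (1 + Σλ_ih_i)
Numerator: 0.187×4.49 + 0.55×1.1 = 1.445
Denominator: 1 + 0.187×7.83 + 0.55×7.52 = 6.6
R = 1.445/6.6 = 0.2189 J/s

0.219 J/s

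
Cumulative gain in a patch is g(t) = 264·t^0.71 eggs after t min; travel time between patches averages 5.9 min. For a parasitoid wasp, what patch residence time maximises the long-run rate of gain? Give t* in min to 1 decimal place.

Optimal t* satisfies g'(t*) = g(t*)/(T + t*).
g'(t) = 0.71·264·t^-0.29. Setting 0.71·264·t^-0.29 = 264·t^0.71/(5.9+t) gives 0.71(5.9+t) = t, so 0.29·t = 0.71×5.9.
t* = 0.71×5.9/0.29 = 14.44 min.

14.4 min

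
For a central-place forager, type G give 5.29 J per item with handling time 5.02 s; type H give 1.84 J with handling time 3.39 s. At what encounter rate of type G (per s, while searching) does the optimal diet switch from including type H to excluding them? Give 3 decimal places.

0.212 per s

The zero-one rule: include type H iff E₂/h₂ > λE₁/(1+λh₁). Equality gives the switch point.
λE₁h₂ = E₂ + λE₂h₁ ⇒ λ = E₂/(E₁h₂ − E₂h₁) = 1.84/(17.93 − 9.237) = 0.2116 per s.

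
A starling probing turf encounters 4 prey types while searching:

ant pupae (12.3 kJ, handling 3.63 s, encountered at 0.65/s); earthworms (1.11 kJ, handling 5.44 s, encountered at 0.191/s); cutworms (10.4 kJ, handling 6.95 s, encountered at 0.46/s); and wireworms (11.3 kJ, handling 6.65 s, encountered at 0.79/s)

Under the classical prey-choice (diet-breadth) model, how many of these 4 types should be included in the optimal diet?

E/h in descending order: ant pupae 3.39, wireworms 1.7, cutworms 1.5, earthworms 0.204 kJ/s. The optimal diet is the largest prefix of this list for which every included type satisfies E_i/h_i > R on the types above it.
Rate on top 1: 2.38. wireworms: 1.7 < 2.38 → exclude; stop.
Optimal diet: ant pupae — 1 of 4 types.

1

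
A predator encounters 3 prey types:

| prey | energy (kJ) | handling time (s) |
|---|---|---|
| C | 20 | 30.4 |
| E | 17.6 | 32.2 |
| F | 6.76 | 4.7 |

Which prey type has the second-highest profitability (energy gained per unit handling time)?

Profitability E/h (kJ/s): C = 20/30.4 = 0.658, E = 17.6/32.2 = 0.547, F = 6.76/4.7 = 1.44.
Ranked: F > C > E.

C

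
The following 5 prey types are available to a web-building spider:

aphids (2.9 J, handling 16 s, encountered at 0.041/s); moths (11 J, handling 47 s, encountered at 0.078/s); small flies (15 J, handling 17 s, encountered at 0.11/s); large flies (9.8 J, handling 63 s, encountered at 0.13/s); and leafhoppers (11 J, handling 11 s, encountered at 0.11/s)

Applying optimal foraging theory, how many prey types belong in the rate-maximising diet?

Rank by E/h (J/s): leafhoppers 1, small flies 0.882, moths 0.234, aphids 0.181, large flies 0.156. Include each in turn until the next type's E/h falls below the running intake rate.
Rate on top 1: 0.5475. small flies: 0.882 > 0.5475 → include.
Rate on top 2: 0.701. moths: 0.234 < 0.701 → exclude; stop.
Optimal diet: leafhoppers, small flies — 2 of 5 types.

2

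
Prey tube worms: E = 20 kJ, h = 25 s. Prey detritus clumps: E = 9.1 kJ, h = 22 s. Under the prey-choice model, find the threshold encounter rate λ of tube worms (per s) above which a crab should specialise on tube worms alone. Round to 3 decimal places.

At the threshold, the rate on tube worms alone equals the profitability of detritus clumps: λ·20/(1 + λ·25) = 9.1/22 = 0.4136.
Rearranging, λ(20 − 0.4136×25) = 0.4136, so λ = 0.4136/9.659 = 0.04282 per s.

0.043 per s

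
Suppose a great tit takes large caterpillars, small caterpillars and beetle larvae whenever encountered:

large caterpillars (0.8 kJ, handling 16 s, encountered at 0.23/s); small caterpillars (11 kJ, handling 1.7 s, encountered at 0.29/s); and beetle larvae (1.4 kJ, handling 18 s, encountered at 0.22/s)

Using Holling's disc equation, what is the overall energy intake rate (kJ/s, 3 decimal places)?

0.403 kJ/s

Energy encountered per unit search time: 0.23×0.8 + 0.29×11 + 0.22×1.4 = 3.682 kJ/s.
Handling time per unit search time: 0.23×16 + 0.29×1.7 + 0.22×18 = 8.133.
Rate = 3.682/(1 + 8.133) = 0.4032 kJ/s.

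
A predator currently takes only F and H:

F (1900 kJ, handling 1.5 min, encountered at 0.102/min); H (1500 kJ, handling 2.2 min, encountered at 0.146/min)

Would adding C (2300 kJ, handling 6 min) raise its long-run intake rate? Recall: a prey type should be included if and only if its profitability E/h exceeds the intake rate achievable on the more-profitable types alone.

On F and H alone, R = ΣλE/(1+Σλh) = 412.8/1.474 = 280 kJ/min.
Profitability of C: 2300/6 = 383.3 kJ/min.
Since 383.3 > R, including C increases the long-run rate.

Yes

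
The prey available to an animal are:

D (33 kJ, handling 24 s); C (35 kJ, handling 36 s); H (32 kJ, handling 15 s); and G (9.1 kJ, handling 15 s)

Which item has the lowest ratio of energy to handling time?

Profitability E/h (kJ/s): D = 33/24 = 1.38, C = 35/36 = 0.972, H = 32/15 = 2.13, G = 9.1/15 = 0.607.
Ranked: H > D > C > G.

G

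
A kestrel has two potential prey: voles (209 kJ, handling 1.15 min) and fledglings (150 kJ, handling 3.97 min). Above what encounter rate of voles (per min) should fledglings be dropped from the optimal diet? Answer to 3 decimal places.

0.228 per min

At the threshold, the rate on voles alone equals the profitability of fledglings: λ·209/(1 + λ·1.15) = 150/3.97 = 37.78.
Rearranging, λ(209 − 37.78×1.15) = 37.78, so λ = 37.78/165.5 = 0.2282 per min.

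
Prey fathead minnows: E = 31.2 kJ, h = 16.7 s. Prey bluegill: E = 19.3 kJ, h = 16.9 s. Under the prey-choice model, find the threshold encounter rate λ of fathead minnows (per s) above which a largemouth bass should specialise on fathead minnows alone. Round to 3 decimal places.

0.094 per s

Drop bluegill once their profitability E₂/h₂ falls below the rate achievable on fathead minnows alone: E₂/h₂ = λE₁/(1 + λh₁).
Solve for λ: λE₁h₂ = E₂(1 + λh₁) → λ(E₁h₂ − E₂h₁) = E₂ → λ = E₂/(E₁h₂ − E₂h₁).
λ = 19.3/(31.2×16.9 − 19.3×16.7) = 19.3/205 = 0.09416 per s.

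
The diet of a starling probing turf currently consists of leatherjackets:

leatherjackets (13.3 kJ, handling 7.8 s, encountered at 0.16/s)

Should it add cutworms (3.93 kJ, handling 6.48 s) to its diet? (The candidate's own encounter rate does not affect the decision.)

Intake rate on the current diet: R = (0.16×13.3) / (1 + 0.16×7.8) = 2.128/2.248 = 0.9466 kJ/s.
cutworms: E/h = 3.93/6.48 = 0.6065 kJ/s.
Since 0.6065 < R, time spent handling cutworms is better spent searching.

No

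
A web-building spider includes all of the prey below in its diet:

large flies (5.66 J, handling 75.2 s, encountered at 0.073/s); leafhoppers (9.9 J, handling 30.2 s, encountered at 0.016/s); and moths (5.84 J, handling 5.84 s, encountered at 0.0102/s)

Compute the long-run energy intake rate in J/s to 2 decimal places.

0.09 J/s

Energy encountered per unit search time: 0.073×5.66 + 0.016×9.9 + 0.0102×5.84 = 0.6311 J/s.
Handling time per unit search time: 0.073×75.2 + 0.016×30.2 + 0.0102×5.84 = 6.032.
Rate = 0.6311/(1 + 6.032) = 0.08975 J/s.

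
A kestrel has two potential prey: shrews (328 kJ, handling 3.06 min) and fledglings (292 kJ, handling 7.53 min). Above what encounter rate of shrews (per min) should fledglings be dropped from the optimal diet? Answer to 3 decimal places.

0.185 per min

The zero-one rule: include fledglings iff E₂/h₂ > λE₁/(1+λh₁). Equality gives the switch point.
λE₁h₂ = E₂ + λE₂h₁ ⇒ λ = E₂/(E₁h₂ − E₂h₁) = 292/(2470 − 893.5) = 0.1852 per min.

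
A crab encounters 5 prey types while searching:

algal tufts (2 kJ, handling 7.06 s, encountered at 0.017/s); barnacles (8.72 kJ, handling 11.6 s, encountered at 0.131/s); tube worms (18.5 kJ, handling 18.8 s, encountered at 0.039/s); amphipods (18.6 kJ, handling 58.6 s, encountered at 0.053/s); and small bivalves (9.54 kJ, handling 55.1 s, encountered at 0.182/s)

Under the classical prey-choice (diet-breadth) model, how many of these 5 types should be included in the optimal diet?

E/h in descending order: tube worms 0.984, barnacles 0.752, amphipods 0.317, algal tufts 0.283, small bivalves 0.173 kJ/s. The optimal diet is the largest prefix of this list for which every included type satisfies E_i/h_i > R on the types above it.
Rate on top 1: 0.4163. barnacles: 0.752 > 0.4163 → include.
Rate on top 2: 0.573. amphipods: 0.317 < 0.573 → exclude; stop.
Optimal diet: tube worms, barnacles — 2 of 5 types.

2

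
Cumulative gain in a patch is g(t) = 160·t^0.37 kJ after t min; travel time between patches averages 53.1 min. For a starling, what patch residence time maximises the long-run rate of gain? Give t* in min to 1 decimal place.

31.2 min

Maximise g(t)/(T+t): set derivative to zero → g'(t)(T+t) = g(t).
g'(t) = 0.37·160·t^-0.63. Setting 0.37·160·t^-0.63 = 160·t^0.37/(53.1+t) gives 0.37(53.1+t) = t, so 0.63·t = 0.37×53.1.
t* = 0.37×53.1/0.63 = 31.19 min.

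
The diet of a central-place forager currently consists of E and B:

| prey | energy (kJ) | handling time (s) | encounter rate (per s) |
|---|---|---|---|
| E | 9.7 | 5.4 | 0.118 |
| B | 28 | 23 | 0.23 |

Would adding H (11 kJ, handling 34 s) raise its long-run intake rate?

No

On E and B alone, R = ΣλE/(1+Σλh) = 7.585/6.927 = 1.095 kJ/s.
H: E/h = 11/34 = 0.3235 kJ/s.
0.3235 < 1.095, so adding H would lower the average — exclude it.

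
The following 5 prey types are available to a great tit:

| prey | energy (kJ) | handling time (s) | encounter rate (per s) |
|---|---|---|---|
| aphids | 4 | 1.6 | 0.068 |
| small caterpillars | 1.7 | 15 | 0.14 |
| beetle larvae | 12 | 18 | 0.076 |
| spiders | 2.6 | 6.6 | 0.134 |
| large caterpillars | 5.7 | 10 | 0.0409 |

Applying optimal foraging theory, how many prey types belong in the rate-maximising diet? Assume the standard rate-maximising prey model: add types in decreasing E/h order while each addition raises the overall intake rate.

3

Profitabilities (E/h, kJ/s): aphids 2.5, beetle larvae 0.667, large caterpillars 0.57, spiders 0.394, small caterpillars 0.113. Add prey in this order while the next type's profitability exceeds the intake rate on those already taken.
Rate on top 1: 0.2453. beetle larvae: 0.667 > 0.2453 → include.
Rate on top 2: 0.478. large caterpillars: 0.57 > 0.478 → include.
Rate on top 3: 0.4911. spiders: 0.394 < 0.4911 → exclude; stop.
Optimal diet: aphids, beetle larvae, large caterpillars — 3 of 5 types.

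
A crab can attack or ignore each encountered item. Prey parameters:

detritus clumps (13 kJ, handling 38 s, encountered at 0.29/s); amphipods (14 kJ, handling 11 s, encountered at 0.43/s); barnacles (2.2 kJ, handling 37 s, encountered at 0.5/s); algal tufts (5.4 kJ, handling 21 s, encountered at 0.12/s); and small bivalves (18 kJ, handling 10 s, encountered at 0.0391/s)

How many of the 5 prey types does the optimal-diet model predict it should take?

2

Profitabilities (E/h, kJ/s): small bivalves 1.8, amphipods 1.27, detritus clumps 0.342, algal tufts 0.257, barnacles 0.0595. Add prey in this order while the next type's profitability exceeds the intake rate on those already taken.
Rate on top 1: 0.506. amphipods: 1.27 > 0.506 → include.
Rate on top 2: 1.098. detritus clumps: 0.342 < 1.098 → exclude; stop.
Optimal diet: small bivalves, amphipods — 2 of 5 types.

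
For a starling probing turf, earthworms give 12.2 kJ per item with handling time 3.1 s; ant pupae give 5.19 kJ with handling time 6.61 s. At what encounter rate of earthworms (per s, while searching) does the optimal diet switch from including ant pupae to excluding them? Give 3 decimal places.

At the threshold, the rate on earthworms alone equals the profitability of ant pupae: λ·12.2/(1 + λ·3.1) = 5.19/6.61 = 0.7852.
Rearranging, λ(12.2 − 0.7852×3.1) = 0.7852, so λ = 0.7852/9.766 = 0.0804 per s.

0.080 per s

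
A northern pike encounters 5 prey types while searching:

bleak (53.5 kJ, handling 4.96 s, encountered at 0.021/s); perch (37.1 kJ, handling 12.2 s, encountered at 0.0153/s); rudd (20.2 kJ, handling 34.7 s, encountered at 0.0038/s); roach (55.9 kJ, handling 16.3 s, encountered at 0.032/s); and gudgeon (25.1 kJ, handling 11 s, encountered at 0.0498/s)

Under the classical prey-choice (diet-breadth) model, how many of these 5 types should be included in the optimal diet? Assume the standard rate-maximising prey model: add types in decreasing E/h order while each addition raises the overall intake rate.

4

E/h in descending order: bleak 10.8, roach 3.43, perch 3.04, gudgeon 2.28, rudd 0.582 kJ/s. The optimal diet is the largest prefix of this list for which every included type satisfies E_i/h_i > R on the types above it.
Rate on top 1: 1.018. roach: 3.43 > 1.018 → include.
Rate on top 2: 1.791. perch: 3.04 > 1.791 → include.
Rate on top 3: 1.92. gudgeon: 2.28 > 1.92 → include.
Rate on top 4: 2.004. rudd: 0.582 < 2.004 → exclude; stop.
Optimal diet: bleak, roach, perch, gudgeon — 4 of 5 types.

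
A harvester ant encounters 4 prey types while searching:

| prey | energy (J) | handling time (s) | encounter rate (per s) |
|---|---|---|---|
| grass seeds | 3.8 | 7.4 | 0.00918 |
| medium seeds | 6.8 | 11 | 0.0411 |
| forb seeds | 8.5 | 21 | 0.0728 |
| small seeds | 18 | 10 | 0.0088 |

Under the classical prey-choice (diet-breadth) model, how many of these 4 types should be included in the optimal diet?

4

Rank by E/h (J/s): small seeds 1.8, medium seeds 0.618, grass seeds 0.514, forb seeds 0.405. Include each in turn until the next type's E/h falls below the running intake rate.
Rate on top 1: 0.1456. medium seeds: 0.618 > 0.1456 → include.
Rate on top 2: 0.2843. grass seeds: 0.514 > 0.2843 → include.
Rate on top 3: 0.294. forb seeds: 0.405 > 0.294 → include.
Optimal diet: small seeds, medium seeds, grass seeds, forb seeds — 4 of 4 types.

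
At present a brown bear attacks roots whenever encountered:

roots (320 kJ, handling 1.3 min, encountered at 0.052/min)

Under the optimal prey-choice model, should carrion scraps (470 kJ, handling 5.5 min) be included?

Intake rate on the current diet: R = (0.052×320) / (1 + 0.052×1.3) = 16.64/1.068 = 15.59 kJ/min.
Profitability of carrion scraps: 470/5.5 = 85.45 kJ/min.
85.45 > 15.59, so adding carrion scraps raises the average — include it.

Yes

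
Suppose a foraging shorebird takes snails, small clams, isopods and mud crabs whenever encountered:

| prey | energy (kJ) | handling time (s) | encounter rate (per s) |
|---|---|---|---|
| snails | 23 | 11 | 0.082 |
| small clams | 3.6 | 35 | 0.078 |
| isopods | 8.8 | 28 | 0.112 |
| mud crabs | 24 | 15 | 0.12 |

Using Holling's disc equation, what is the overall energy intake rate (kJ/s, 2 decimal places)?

R = Σλ_iE_i / (1 + Σλ_ih_i)
Numerator: 0.082×23 + 0.078×3.6 + 0.112×8.8 + 0.12×24 = 6.032
Denominator: 1 + 0.082×11 + 0.078×35 + 0.112×28 + 0.12×15 = 9.568
R = 6.032/9.568 = 0.6305 kJ/s

0.63 kJ/s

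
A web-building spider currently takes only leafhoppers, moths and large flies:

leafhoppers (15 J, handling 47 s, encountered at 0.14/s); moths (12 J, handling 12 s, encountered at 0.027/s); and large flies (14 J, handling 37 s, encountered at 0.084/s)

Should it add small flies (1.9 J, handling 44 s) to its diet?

No

Current rate: (0.14×15 + 0.027×12 + 0.084×14)/(1 + 0.14×47 + 0.027×12 + 0.084×37) = 0.3269 J/s.
Profitability of small flies: 1.9/44 = 0.04318 J/s.
0.04318 < 0.3269, so adding small flies would lower the average — exclude it.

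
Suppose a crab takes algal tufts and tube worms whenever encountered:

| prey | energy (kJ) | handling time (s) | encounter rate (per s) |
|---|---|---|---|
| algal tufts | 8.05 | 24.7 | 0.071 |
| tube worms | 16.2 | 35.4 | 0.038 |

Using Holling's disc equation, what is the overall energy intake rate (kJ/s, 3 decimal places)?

Energy encountered per unit search time: 0.071×8.05 + 0.038×16.2 = 1.187 kJ/s.
Handling time per unit search time: 0.071×24.7 + 0.038×35.4 = 3.099.
Rate = 1.187/(1 + 3.099) = 0.2896 kJ/s.

0.290 kJ/s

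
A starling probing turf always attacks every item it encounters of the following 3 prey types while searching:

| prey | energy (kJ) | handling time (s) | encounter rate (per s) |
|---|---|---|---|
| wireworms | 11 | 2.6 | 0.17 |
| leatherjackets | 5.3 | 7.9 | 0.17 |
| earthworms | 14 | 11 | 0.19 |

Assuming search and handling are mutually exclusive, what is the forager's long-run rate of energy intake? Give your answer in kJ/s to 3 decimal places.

Energy encountered per unit search time: 0.17×11 + 0.17×5.3 + 0.19×14 = 5.431 kJ/s.
Handling time per unit search time: 0.17×2.6 + 0.17×7.9 + 0.19×11 = 3.875.
Rate = 5.431/(1 + 3.875) = 1.114 kJ/s.

1.114 kJ/s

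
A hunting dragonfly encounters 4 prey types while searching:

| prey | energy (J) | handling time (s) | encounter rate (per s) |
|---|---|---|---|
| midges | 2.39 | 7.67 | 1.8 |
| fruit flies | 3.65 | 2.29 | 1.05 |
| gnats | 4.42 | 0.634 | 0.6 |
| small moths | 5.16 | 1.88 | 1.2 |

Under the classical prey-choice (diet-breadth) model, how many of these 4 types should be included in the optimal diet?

2

Rank by E/h (J/s): gnats 6.97, small moths 2.74, fruit flies 1.59, midges 0.312. Include each in turn until the next type's E/h falls below the running intake rate.
Rate on top 1: 1.921. small moths: 2.74 > 1.921 → include.
Rate on top 2: 2.432. fruit flies: 1.59 < 2.432 → exclude; stop.
Optimal diet: gnats, small moths — 2 of 4 types.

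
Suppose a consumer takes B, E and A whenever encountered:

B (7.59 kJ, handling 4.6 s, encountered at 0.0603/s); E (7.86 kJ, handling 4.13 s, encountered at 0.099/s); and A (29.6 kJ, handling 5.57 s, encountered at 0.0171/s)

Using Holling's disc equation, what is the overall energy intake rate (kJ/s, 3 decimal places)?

R = (0.0603×7.59 + 0.099×7.86 + 0.0171×29.6) / (1 + 0.0603×4.6 + 0.099×4.13 + 0.0171×5.57) = 1.742/1.781 = 0.9778 kJ/s.

0.978 kJ/s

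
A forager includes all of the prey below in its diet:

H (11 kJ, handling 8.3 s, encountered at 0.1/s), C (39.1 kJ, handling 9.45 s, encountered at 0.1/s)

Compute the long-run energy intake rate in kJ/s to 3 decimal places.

R = (0.1×11 + 0.1×39.1) / (1 + 0.1×8.3 + 0.1×9.45) = 5.01/2.775 = 1.805 kJ/s.

1.805 kJ/s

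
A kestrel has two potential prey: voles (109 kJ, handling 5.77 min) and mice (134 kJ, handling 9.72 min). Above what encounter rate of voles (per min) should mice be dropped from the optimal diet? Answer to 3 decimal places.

At the threshold, the rate on voles alone equals the profitability of mice: λ·109/(1 + λ·5.77) = 134/9.72 = 13.79.
Rearranging, λ(109 − 13.79×5.77) = 13.79, so λ = 13.79/29.45 = 0.468 per min.

0.468 per min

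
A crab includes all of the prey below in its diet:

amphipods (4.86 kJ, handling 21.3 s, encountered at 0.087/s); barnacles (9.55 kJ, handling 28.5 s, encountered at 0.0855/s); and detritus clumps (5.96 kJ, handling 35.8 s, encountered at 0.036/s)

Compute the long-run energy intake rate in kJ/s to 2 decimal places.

Energy encountered per unit search time: 0.087×4.86 + 0.0855×9.55 + 0.036×5.96 = 1.454 kJ/s.
Handling time per unit search time: 0.087×21.3 + 0.0855×28.5 + 0.036×35.8 = 5.579.
Rate = 1.454/(1 + 5.579) = 0.221 kJ/s.

0.22 kJ/s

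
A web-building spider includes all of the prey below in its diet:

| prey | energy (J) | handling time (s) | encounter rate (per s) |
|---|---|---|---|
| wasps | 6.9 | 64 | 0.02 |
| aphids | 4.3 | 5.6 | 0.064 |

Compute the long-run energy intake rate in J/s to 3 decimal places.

R = Σλ_iE_i / (1 + Σλ_ih_i)
Numerator: 0.02×6.9 + 0.064×4.3 = 0.4132
Denominator: 1 + 0.02×64 + 0.064×5.6 = 2.638
R = 0.4132/2.638 = 0.1566 J/s

0.157 J/s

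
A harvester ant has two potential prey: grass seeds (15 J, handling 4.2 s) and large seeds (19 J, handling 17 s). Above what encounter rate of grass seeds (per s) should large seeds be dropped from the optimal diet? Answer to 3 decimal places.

Drop large seeds once their profitability E₂/h₂ falls below the rate achievable on grass seeds alone: E₂/h₂ = λE₁/(1 + λh₁).
Solve for λ: λE₁h₂ = E₂(1 + λh₁) → λ(E₁h₂ − E₂h₁) = E₂ → λ = E₂/(E₁h₂ − E₂h₁).
λ = 19/(15×17 − 19×4.2) = 19/175.2 = 0.1084 per s.

0.108 per s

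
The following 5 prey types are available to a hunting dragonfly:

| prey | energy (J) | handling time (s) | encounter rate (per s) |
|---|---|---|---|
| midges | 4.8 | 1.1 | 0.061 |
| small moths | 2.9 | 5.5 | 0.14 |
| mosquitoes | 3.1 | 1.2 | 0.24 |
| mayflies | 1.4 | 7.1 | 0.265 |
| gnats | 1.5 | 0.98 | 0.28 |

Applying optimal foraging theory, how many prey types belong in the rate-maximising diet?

3

Profitabilities (E/h, J/s): midges 4.36, mosquitoes 2.58, gnats 1.53, small moths 0.527, mayflies 0.197. Add prey in this order while the next type's profitability exceeds the intake rate on those already taken.
Rate on top 1: 0.2744. mosquitoes: 2.58 > 0.2744 → include.
Rate on top 2: 0.7651. gnats: 1.53 > 0.7651 → include.
Rate on top 3: 0.894. small moths: 0.527 < 0.894 → exclude; stop.
Optimal diet: midges, mosquitoes, gnats — 3 of 5 types.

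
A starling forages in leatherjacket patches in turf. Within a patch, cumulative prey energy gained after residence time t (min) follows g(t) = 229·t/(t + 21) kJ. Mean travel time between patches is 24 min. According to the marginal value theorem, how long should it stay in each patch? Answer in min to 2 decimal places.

22.45 min

Maximise g(t)/(T+t): set derivative to zero → g'(t)(T+t) = g(t).
g'(t) = 229·21/(t + 21)². Setting 229·21/(t+21)² = 229t/[(t+21)(24+t)] gives 21(24+t) = t(t+21), so t² = 21×24 = 504.
t* = √504 = 22.45 min.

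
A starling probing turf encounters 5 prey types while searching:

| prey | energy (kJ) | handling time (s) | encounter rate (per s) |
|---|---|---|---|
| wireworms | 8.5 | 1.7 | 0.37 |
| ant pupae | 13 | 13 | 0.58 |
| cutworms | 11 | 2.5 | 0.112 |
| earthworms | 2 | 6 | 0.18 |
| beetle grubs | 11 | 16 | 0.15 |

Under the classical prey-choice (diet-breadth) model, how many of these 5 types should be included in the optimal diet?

2

Rank by E/h (kJ/s): wireworms 5, cutworms 4.4, ant pupae 1, beetle grubs 0.688, earthworms 0.333. Include each in turn until the next type's E/h falls below the running intake rate.
Rate on top 1: 1.931. cutworms: 4.4 > 1.931 → include.
Rate on top 2: 2.293. ant pupae: 1 < 2.293 → exclude; stop.
Optimal diet: wireworms, cutworms — 2 of 5 types.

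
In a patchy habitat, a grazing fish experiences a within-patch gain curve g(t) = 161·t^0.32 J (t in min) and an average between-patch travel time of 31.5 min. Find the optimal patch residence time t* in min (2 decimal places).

14.82 min

By the marginal value theorem, leave when the instantaneous gain rate g'(t) equals the habitat-wide average g(t)/(T + t).
g'(t) = 0.32·161·t^-0.68. Setting 0.32·161·t^-0.68 = 161·t^0.32/(31.5+t) gives 0.32(31.5+t) = t, so 0.68·t = 0.32×31.5.
t* = 0.32×31.5/0.68 = 14.82 min.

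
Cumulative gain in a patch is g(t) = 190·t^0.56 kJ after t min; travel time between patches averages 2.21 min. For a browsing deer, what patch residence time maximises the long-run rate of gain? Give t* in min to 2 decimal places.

2.81 min

Optimal t* satisfies g'(t*) = g(t*)/(T + t*).
g'(t) = 0.56·190·t^-0.44. Setting 0.56·190·t^-0.44 = 190·t^0.56/(2.21+t) gives 0.56(2.21+t) = t, so 0.44·t = 0.56×2.21.
t* = 0.56×2.21/0.44 = 2.813 min.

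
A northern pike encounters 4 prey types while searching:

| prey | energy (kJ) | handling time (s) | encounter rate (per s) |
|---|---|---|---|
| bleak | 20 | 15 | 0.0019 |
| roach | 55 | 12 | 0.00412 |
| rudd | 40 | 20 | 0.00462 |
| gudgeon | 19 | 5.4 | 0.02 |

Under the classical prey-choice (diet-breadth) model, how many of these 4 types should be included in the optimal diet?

4

Profitabilities (E/h, kJ/s): roach 4.58, gudgeon 3.52, rudd 2, bleak 1.33. Add prey in this order while the next type's profitability exceeds the intake rate on those already taken.
Rate on top 1: 0.2159. gudgeon: 3.52 > 0.2159 → include.
Rate on top 2: 0.5241. rudd: 2 > 0.5241 → include.
Rate on top 3: 0.6332. bleak: 1.33 > 0.6332 → include.
Optimal diet: roach, gudgeon, rudd, bleak — 4 of 4 types.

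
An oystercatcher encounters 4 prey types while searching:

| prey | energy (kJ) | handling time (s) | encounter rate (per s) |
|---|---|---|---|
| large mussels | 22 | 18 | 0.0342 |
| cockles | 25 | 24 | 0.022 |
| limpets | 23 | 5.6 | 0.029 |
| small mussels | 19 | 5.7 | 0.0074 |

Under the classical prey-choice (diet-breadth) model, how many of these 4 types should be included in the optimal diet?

4

Profitabilities (E/h, kJ/s): limpets 4.11, small mussels 3.33, large mussels 1.22, cockles 1.04. Add prey in this order while the next type's profitability exceeds the intake rate on those already taken.
Rate on top 1: 0.5738. small mussels: 3.33 > 0.5738 → include.
Rate on top 2: 0.6704. large mussels: 1.22 > 0.6704 → include.
Rate on top 3: 0.8571. cockles: 1.04 > 0.8571 → include.
Optimal diet: limpets, small mussels, large mussels, cockles — 4 of 4 types.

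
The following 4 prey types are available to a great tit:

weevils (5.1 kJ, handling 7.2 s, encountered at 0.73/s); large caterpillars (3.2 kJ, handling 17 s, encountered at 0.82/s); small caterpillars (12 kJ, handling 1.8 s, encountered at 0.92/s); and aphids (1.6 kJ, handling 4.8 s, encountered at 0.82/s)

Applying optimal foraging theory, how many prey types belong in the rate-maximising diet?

E/h in descending order: small caterpillars 6.67, weevils 0.708, aphids 0.333, large caterpillars 0.188 kJ/s. The optimal diet is the largest prefix of this list for which every included type satisfies E_i/h_i > R on the types above it.
Rate on top 1: 4.157. weevils: 0.708 < 4.157 → exclude; stop.
Optimal diet: small caterpillars — 1 of 4 types.

1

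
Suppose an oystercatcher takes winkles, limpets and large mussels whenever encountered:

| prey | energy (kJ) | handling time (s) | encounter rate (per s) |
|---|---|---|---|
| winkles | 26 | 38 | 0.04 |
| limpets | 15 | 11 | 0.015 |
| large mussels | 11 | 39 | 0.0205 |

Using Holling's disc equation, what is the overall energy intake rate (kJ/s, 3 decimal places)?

R = (0.04×26 + 0.015×15 + 0.0205×11) / (1 + 0.04×38 + 0.015×11 + 0.0205×39) = 1.49/3.485 = 0.4278 kJ/s.

0.428 kJ/s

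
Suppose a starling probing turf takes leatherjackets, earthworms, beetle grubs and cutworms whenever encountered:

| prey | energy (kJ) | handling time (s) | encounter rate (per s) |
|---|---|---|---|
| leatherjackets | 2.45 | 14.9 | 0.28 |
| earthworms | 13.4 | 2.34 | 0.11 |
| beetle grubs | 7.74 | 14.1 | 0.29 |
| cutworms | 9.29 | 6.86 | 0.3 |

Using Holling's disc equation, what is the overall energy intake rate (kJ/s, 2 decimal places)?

Energy encountered per unit search time: 0.28×2.45 + 0.11×13.4 + 0.29×7.74 + 0.3×9.29 = 7.192 kJ/s.
Handling time per unit search time: 0.28×14.9 + 0.11×2.34 + 0.29×14.1 + 0.3×6.86 = 10.58.
Rate = 7.192/(1 + 10.58) = 0.6212 kJ/s.

0.62 kJ/s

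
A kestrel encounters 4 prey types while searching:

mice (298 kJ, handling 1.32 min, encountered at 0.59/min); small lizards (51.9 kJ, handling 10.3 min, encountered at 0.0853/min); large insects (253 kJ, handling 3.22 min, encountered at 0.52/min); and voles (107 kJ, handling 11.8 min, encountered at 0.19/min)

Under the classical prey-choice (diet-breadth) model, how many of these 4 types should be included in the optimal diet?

Rank by E/h (kJ/min): mice 226, large insects 78.6, voles 9.07, small lizards 5.04. Include each in turn until the next type's E/h falls below the running intake rate.
Rate on top 1: 98.84. large insects: 78.6 < 98.84 → exclude; stop.
Optimal diet: mice — 1 of 4 types.

1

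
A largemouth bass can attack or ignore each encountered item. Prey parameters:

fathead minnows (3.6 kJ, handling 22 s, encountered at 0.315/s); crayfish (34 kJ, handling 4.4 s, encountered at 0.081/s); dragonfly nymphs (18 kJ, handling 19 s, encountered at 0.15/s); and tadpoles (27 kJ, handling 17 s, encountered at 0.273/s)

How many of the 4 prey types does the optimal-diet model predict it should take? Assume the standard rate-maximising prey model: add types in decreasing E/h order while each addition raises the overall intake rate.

Profitabilities (E/h, kJ/s): crayfish 7.73, tadpoles 1.59, dragonfly nymphs 0.947, fathead minnows 0.164. Add prey in this order while the next type's profitability exceeds the intake rate on those already taken.
Rate on top 1: 2.03. tadpoles: 1.59 < 2.03 → exclude; stop.
Optimal diet: crayfish — 1 of 4 types.

1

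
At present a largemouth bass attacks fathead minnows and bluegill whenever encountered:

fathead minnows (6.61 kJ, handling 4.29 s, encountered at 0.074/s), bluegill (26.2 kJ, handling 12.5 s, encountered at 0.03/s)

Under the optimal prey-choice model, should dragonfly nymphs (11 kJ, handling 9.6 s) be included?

Yes

Current rate: (0.074×6.61 + 0.03×26.2)/(1 + 0.074×4.29 + 0.03×12.5) = 0.7534 kJ/s.
dragonfly nymphs: E/h = 11/9.6 = 1.146 kJ/s.
1.146 > 0.7534, so adding dragonfly nymphs raises the average — include it.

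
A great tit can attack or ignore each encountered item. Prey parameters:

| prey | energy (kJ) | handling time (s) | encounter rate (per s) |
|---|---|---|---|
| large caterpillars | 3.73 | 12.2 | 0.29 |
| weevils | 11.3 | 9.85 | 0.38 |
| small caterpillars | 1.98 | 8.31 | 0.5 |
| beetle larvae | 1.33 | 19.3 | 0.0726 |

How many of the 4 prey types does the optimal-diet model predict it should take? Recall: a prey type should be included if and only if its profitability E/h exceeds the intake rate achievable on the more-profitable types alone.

1

E/h in descending order: weevils 1.15, large caterpillars 0.306, small caterpillars 0.238, beetle larvae 0.0689 kJ/s. The optimal diet is the largest prefix of this list for which every included type satisfies E_i/h_i > R on the types above it.
Rate on top 1: 0.9053. large caterpillars: 0.306 < 0.9053 → exclude; stop.
Optimal diet: weevils — 1 of 4 types.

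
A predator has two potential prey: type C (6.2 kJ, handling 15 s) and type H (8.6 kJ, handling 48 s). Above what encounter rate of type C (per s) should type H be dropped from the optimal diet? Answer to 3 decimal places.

Drop type H once their profitability E₂/h₂ falls below the rate achievable on type C alone: E₂/h₂ = λE₁/(1 + λh₁).
Solve for λ: λE₁h₂ = E₂(1 + λh₁) → λ(E₁h₂ − E₂h₁) = E₂ → λ = E₂/(E₁h₂ − E₂h₁).
λ = 8.6/(6.2×48 − 8.6×15) = 8.6/168.6 = 0.05101 per s.

0.051 per s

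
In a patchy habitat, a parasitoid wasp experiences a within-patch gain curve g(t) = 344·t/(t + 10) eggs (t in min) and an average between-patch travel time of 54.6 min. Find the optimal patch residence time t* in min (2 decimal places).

23.37 min

Maximise g(t)/(T+t): set derivative to zero → g'(t)(T+t) = g(t).
g'(t) = 344·10/(t + 10)². Setting 344·10/(t+10)² = 344t/[(t+10)(54.6+t)] gives 10(54.6+t) = t(t+10), so t² = 10×54.6 = 546.
t* = √546 = 23.37 min.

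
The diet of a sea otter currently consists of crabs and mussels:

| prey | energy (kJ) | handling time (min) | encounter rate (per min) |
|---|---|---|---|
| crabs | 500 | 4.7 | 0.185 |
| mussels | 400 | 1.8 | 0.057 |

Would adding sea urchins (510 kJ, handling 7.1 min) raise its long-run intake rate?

Yes

On crabs and mussels alone, R = ΣλE/(1+Σλh) = 115.3/1.972 = 58.47 kJ/min.
sea urchins: E/h = 510/7.1 = 71.83 kJ/min.
71.83 > 58.47, so adding sea urchins raises the average — include it.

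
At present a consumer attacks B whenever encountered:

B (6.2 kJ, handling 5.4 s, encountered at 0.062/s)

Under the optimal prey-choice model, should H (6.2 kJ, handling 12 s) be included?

Yes

Current rate: (0.062×6.2)/(1 + 0.062×5.4) = 0.288 kJ/s.
H: E/h = 6.2/12 = 0.5167 kJ/s.
0.5167 > 0.288, so adding H raises the average — include it.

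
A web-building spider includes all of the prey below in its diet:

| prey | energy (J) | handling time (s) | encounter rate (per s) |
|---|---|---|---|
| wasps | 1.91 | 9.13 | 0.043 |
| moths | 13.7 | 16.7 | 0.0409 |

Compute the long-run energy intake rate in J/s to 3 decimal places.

0.310 J/s

R = Σλ_iE_i / (1 + Σλ_ih_i)
Numerator: 0.043×1.91 + 0.0409×13.7 = 0.6425
Denominator: 1 + 0.043×9.13 + 0.0409×16.7 = 2.076
R = 0.6425/2.076 = 0.3095 J/s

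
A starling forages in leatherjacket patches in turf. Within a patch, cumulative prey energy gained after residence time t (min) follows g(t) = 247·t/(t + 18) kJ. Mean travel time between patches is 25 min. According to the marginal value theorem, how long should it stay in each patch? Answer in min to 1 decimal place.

By the marginal value theorem, leave when the instantaneous gain rate g'(t) equals the habitat-wide average g(t)/(T + t).
g'(t) = 247·18/(t + 18)². Setting 247·18/(t+18)² = 247t/[(t+18)(25+t)] gives 18(25+t) = t(t+18), so t² = 18×25 = 450.
t* = √450 = 21.21 min.

21.2 min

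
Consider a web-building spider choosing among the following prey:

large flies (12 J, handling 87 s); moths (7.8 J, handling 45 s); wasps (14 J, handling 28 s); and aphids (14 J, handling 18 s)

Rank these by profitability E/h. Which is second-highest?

Profitability E/h (J/s): large flies = 12/87 = 0.138, moths = 7.8/45 = 0.173, wasps = 14/28 = 0.5, aphids = 14/18 = 0.778.
Ranked: aphids > wasps > moths > large flies.

wasps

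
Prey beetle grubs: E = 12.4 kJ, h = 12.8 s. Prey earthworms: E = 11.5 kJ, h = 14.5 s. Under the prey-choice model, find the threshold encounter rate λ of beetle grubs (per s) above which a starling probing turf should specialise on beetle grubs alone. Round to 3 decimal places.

0.353 per s

At the threshold, the rate on beetle grubs alone equals the profitability of earthworms: λ·12.4/(1 + λ·12.8) = 11.5/14.5 = 0.7931.
Rearranging, λ(12.4 − 0.7931×12.8) = 0.7931, so λ = 0.7931/2.248 = 0.3528 per s.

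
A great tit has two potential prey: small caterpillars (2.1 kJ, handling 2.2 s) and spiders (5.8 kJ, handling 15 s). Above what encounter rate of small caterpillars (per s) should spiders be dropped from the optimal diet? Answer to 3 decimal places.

0.309 per s

At the threshold, the rate on small caterpillars alone equals the profitability of spiders: λ·2.1/(1 + λ·2.2) = 5.8/15 = 0.3867.
Rearranging, λ(2.1 − 0.3867×2.2) = 0.3867, so λ = 0.3867/1.249 = 0.3095 per s.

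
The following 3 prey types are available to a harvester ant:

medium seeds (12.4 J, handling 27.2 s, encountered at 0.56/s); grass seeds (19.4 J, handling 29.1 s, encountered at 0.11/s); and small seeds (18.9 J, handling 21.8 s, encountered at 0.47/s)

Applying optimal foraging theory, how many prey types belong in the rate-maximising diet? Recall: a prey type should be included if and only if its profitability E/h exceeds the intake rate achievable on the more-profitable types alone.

1

E/h in descending order: small seeds 0.867, grass seeds 0.667, medium seeds 0.456 J/s. The optimal diet is the largest prefix of this list for which every included type satisfies E_i/h_i > R on the types above it.
Rate on top 1: 0.7899. grass seeds: 0.667 < 0.7899 → exclude; stop.
Optimal diet: small seeds — 1 of 3 types.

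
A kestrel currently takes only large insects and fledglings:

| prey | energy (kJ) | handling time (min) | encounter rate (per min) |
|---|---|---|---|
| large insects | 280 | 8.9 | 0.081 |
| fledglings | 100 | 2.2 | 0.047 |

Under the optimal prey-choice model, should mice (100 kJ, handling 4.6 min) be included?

Current rate: (0.081×280 + 0.047×100)/(1 + 0.081×8.9 + 0.047×2.2) = 15.01 kJ/min.
Profitability of mice: 100/4.6 = 21.74 kJ/min.
21.74 > 15.01, so adding mice raises the average — include it.

Yes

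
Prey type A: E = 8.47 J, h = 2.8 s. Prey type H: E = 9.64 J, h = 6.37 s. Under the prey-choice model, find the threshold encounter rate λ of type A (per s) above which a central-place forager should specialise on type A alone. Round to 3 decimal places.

0.358 per s

At the threshold, the rate on type A alone equals the profitability of type H: λ·8.47/(1 + λ·2.8) = 9.64/6.37 = 1.513.
Rearranging, λ(8.47 − 1.513×2.8) = 1.513, so λ = 1.513/4.233 = 0.3575 per s.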